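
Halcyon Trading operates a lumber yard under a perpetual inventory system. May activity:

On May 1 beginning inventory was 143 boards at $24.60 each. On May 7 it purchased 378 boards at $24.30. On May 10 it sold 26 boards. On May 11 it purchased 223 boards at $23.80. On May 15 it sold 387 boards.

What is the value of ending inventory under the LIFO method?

May 10, 26 sold [LIFO — newest first]: 26 @ $24.30 = $631.80
May 15, 387 sold [LIFO — newest first]: 223 @ $23.80 + 164 @ $24.30 = $9,292.60
Total COGS = $631.80 + $9,292.60 = $9,924.40
Ending inventory: 143 @ $24.60 + 188 @ $24.30 = $8,086.20
Check: goods available $18,010.60 = COGS $9,924.40 + ending $8,086.20

Ending inventory = $8,086.20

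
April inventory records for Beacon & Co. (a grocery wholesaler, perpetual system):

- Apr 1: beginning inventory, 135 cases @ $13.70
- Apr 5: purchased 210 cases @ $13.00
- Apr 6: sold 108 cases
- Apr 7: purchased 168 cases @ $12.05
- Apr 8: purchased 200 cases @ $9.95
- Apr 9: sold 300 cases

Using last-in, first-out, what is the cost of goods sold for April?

Apr 6, 108 sold [LIFO — newest first]: 108 @ $13.00 = $1,404.00
Apr 9, 300 sold [LIFO — newest first]: 200 @ $9.95 + 100 @ $12.05 = $3,195.00
Total COGS = $1,404.00 + $3,195.00 = $4,599.00
Ending inventory: 135 @ $13.70 + 102 @ $13.00 + 68 @ $12.05 = $3,994.90

COGS = $4,599.00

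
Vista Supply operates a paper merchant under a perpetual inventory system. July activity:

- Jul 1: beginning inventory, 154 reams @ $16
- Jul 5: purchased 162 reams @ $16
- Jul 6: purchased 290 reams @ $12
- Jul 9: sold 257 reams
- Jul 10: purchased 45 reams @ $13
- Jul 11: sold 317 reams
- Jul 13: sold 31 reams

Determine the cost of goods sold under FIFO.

COGS = $8,524

Jul 9, 257 sold [FIFO — oldest first]: 154 @ $16 + 103 @ $16 = $4,112
Jul 11, 317 sold [FIFO — oldest first]: 59 @ $16 + 258 @ $12 = $4,040
Jul 13, 31 sold [FIFO — oldest first]: 31 @ $12 = $372
Total COGS = $4,112 + $4,040 + $372 = $8,524
Ending inventory: 1 @ $12 + 45 @ $13 = $597
Check: goods available $9,121 = COGS $8,524 + ending $597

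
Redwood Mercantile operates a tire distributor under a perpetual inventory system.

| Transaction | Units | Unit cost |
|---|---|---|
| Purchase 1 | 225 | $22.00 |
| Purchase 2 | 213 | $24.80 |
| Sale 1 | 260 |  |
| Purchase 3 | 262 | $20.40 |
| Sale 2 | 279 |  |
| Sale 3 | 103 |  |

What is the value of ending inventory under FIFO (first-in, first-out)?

Sale 1 (260) [FIFO — oldest first]: 225 @ $22.00 + 35 @ $24.80 = $5,818.00
Sale 2 (279) [FIFO — oldest first]: 178 @ $24.80 + 101 @ $20.40 = $6,474.80
Sale 3 (103) [FIFO — oldest first]: 103 @ $20.40 = $2,101.20
Total COGS = $5,818.00 + $6,474.80 + $2,101.20 = $14,394.00
Ending inventory: 58 @ $20.40 = $1,183.20

Ending inventory = $1,183.20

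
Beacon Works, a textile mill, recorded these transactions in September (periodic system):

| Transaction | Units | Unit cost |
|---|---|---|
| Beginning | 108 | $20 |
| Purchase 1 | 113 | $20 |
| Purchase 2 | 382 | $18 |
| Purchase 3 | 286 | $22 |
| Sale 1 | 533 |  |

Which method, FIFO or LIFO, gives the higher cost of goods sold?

LIFO

FIFO COGS: 108 @ $20 + 113 @ $20 + 312 @ $18 = $10,036
LIFO COGS: 286 @ $22 + 247 @ $18 = $10,738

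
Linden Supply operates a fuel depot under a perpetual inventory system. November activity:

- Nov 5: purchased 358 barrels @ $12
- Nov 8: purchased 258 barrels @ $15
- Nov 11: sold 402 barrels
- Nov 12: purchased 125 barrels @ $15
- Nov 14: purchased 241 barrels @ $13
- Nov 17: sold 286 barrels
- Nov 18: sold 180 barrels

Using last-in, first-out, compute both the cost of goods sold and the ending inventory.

COGS = $11,806; ending inventory = $1,368

Nov 11, 402 sold [LIFO — newest first]: 258 @ $15 + 144 @ $12 = $5,598
Nov 17, 286 sold [LIFO — newest first]: 241 @ $13 + 45 @ $15 = $3,808
Nov 18, 180 sold [LIFO — newest first]: 80 @ $15 + 100 @ $12 = $2,400
Total COGS = $5,598 + $3,808 + $2,400 = $11,806
Ending inventory: 114 @ $12 = $1,368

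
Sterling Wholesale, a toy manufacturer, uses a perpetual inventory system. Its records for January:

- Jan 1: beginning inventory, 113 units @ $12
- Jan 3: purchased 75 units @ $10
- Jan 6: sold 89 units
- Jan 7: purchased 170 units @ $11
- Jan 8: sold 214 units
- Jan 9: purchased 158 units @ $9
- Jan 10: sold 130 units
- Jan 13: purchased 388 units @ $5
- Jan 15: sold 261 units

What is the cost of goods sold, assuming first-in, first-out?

COGS = $6,288

Jan 6, 89 sold [FIFO — oldest first]: 89 @ $12 = $1,068
Jan 8, 214 sold [FIFO — oldest first]: 24 @ $12 + 75 @ $10 + 115 @ $11 = $2,303
Jan 10, 130 sold [FIFO — oldest first]: 55 @ $11 + 75 @ $9 = $1,280
Jan 15, 261 sold [FIFO — oldest first]: 83 @ $9 + 178 @ $5 = $1,637
Total COGS = $1,068 + $2,303 + $1,280 + $1,637 = $6,288
Ending inventory: 210 @ $5 = $1,050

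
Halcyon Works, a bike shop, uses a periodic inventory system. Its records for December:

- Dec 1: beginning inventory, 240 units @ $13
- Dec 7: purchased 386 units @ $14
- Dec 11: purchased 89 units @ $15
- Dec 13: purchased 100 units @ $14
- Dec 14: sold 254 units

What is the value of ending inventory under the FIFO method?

Dec 14, 254 sold [FIFO — oldest first]: 240 @ $13 + 14 @ $14 = $3,316
Ending inventory: 372 @ $14 + 89 @ $15 + 100 @ $14 = $7,943
Check: goods available $11,259 = COGS $3,316 + ending $7,943

Ending inventory = $7,943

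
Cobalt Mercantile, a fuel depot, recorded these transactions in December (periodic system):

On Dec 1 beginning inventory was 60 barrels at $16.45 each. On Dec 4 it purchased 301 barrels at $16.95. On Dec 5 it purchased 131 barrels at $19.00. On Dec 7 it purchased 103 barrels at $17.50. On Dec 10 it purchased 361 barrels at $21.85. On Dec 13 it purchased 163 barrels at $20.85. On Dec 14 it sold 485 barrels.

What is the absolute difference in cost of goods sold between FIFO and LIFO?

$1,989.30

FIFO COGS: 60 @ $16.45 + 301 @ $16.95 + 124 @ $19.00 = $8,444.95
LIFO COGS: 163 @ $20.85 + 322 @ $21.85 = $10,434.25
Difference = |$8,444.95 − $10,434.25| = $1,989.30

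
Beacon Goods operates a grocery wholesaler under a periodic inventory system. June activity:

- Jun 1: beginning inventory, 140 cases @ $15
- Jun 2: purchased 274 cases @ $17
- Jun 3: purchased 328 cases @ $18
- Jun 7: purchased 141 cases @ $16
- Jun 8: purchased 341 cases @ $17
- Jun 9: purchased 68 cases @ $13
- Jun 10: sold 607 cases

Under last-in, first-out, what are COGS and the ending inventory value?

Jun 10, 607 sold [LIFO — newest first]: 68 @ $13 + 341 @ $17 + 141 @ $16 + 57 @ $18 = $9,963
Ending inventory: 140 @ $15 + 274 @ $17 + 271 @ $18 = $11,636

COGS = $9,963; ending inventory = $11,636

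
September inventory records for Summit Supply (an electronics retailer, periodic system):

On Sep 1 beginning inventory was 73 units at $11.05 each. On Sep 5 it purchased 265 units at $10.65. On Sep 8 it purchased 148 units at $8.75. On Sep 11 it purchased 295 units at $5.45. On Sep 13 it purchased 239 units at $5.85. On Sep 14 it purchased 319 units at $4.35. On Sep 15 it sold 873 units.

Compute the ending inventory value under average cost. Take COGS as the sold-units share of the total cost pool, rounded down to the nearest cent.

Sep 15, sell 873: 873/1339 × $9,317.45 → $6,074.78
Ending inventory (cost pool remaining) = $3,242.67

Ending inventory = $3,242.67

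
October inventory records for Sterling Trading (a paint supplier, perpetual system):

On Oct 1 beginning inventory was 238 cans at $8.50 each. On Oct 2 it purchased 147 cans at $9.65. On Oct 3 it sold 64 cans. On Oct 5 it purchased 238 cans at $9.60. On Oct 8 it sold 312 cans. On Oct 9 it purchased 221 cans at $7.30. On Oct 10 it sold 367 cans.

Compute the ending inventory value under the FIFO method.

Ending inventory = $737.30

Oct 3, 64 sold [FIFO — oldest first]: 64 @ $8.50 = $544.00
Oct 8, 312 sold [FIFO — oldest first]: 174 @ $8.50 + 138 @ $9.65 = $2,810.70
Oct 10, 367 sold [FIFO — oldest first]: 9 @ $9.65 + 238 @ $9.60 + 120 @ $7.30 = $3,247.65
Total COGS = $544.00 + $2,810.70 + $3,247.65 = $6,602.35
Ending inventory: 101 @ $7.30 = $737.30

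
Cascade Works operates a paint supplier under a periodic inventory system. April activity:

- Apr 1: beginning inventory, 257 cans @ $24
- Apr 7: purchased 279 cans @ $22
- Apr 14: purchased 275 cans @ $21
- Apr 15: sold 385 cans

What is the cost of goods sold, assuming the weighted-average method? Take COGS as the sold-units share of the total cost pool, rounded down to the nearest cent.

COGS = $8,583.45

Apr 15, sell 385: 385/811 × $18,081.00 → $8,583.45
Ending inventory (cost pool remaining) = $9,497.55
Check: goods available $18,081.00 = COGS $8,583.45 + ending $9,497.55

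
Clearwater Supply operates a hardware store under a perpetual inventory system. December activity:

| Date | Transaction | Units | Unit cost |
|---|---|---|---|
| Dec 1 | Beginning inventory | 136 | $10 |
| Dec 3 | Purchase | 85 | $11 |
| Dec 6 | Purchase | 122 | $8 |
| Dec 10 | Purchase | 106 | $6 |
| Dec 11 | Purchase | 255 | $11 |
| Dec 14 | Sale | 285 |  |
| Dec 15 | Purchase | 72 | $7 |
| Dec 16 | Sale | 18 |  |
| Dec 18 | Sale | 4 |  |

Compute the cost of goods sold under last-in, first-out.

COGS = $3,139

Dec 14, 285 sold [LIFO — newest first]: 255 @ $11 + 30 @ $6 = $2,985
Dec 16, 18 sold [LIFO — newest first]: 18 @ $7 = $126
Dec 18, 4 sold [LIFO — newest first]: 4 @ $7 = $28
Total COGS = $2,985 + $126 + $28 = $3,139
Ending inventory: 136 @ $10 + 85 @ $11 + 122 @ $8 + 76 @ $6 + 50 @ $7 = $4,077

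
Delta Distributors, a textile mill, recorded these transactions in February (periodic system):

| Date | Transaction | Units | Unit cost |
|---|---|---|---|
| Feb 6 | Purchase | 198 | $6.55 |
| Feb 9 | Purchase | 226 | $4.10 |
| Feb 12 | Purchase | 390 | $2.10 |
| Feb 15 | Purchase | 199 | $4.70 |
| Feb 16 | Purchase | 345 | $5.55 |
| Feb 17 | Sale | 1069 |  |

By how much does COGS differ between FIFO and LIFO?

FIFO COGS: 198 @ $6.55 + 226 @ $4.10 + 390 @ $2.10 + 199 @ $4.70 + 56 @ $5.55 = $4,288.60
LIFO COGS: 345 @ $5.55 + 199 @ $4.70 + 390 @ $2.10 + 135 @ $4.10 = $4,222.55
Difference = |$4,288.60 − $4,222.55| = $66.05

$66.05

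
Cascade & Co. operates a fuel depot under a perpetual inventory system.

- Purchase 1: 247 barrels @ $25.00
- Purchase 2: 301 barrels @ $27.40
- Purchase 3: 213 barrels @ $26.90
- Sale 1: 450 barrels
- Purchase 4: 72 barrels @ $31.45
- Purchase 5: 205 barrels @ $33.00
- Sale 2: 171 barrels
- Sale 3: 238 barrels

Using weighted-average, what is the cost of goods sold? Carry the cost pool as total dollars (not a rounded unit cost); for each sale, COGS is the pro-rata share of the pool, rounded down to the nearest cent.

After Purchase 1: 247 on hand, pool $6,175.00 (≈ $25.0000 each)
After Purchase 2: 548 on hand, pool $14,422.40 (≈ $26.3182 each)
After Purchase 3: 761 on hand, pool $20,152.10 (≈ $26.4811 each)
Sale 1, sell 450: 450/761 × $20,152.10 → $11,916.48
After Purchase 4: 383 on hand, pool $10,500.02 (≈ $27.4152 each)
After Purchase 5: 588 on hand, pool $17,265.02 (≈ $29.3623 each)
Sale 2, sell 171: 171/588 × $17,265.02 → $5,020.94
Sale 3, sell 238: 238/417 × $12,244.08 → $6,988.22
Total COGS = $11,916.48 + $5,020.94 + $6,988.22 = $23,925.64
Ending inventory (cost pool remaining) = $5,255.86

COGS = $23,925.64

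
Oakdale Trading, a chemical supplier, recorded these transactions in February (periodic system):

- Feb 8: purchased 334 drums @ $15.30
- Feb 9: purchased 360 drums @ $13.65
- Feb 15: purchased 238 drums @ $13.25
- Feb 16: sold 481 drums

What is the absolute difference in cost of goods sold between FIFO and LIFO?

FIFO COGS: 334 @ $15.30 + 147 @ $13.65 = $7,116.75
LIFO COGS: 238 @ $13.25 + 243 @ $13.65 = $6,470.45
Difference = |$7,116.75 − $6,470.45| = $646.30

$646.30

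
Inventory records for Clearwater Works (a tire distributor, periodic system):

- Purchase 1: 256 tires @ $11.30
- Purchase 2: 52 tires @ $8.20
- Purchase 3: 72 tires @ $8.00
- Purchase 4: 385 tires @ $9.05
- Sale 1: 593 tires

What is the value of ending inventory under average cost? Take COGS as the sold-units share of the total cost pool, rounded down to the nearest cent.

Sale 1, sell 593: 593/765 × $7,379.45 → $5,720.27
Ending inventory (cost pool remaining) = $1,659.18

Ending inventory = $1,659.18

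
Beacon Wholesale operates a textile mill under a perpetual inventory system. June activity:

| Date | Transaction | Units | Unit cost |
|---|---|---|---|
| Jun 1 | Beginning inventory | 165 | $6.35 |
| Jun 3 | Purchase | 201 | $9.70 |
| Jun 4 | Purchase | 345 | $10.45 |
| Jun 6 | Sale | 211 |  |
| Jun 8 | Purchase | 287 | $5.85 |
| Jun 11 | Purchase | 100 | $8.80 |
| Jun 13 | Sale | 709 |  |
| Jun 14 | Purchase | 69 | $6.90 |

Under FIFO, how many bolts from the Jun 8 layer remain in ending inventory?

78

Jun 6, 211 sold [FIFO — oldest first]: 165 @ $6.35 + 46 @ $9.70 = $1,493.95
Jun 13, 709 sold [FIFO — oldest first]: 155 @ $9.70 + 345 @ $10.45 + 209 @ $5.85 = $6,331.40
Total COGS = $1,493.95 + $6,331.40 = $7,825.35
Ending inventory: 78 @ $5.85 + 100 @ $8.80 + 69 @ $6.90 = $1,812.40
Check: goods available $9,637.75 = COGS $7,825.35 + ending $1,812.40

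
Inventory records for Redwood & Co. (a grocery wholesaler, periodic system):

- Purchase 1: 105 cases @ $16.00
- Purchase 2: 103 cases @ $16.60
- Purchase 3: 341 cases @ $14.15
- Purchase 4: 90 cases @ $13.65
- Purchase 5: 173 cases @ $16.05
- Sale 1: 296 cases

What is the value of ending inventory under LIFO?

Ending inventory = $7,748.00

Sale 1 (296) [LIFO — newest first]: 173 @ $16.05 + 90 @ $13.65 + 33 @ $14.15 = $4,472.10
Ending inventory: 105 @ $16.00 + 103 @ $16.60 + 308 @ $14.15 = $7,748.00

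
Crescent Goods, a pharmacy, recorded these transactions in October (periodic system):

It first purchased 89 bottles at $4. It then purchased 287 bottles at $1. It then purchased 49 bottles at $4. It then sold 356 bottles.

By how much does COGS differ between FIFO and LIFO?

$60

FIFO COGS: 89 @ $4 + 267 @ $1 = $623
LIFO COGS: 49 @ $4 + 287 @ $1 + 20 @ $4 = $563
Difference = |$623 − $563| = $60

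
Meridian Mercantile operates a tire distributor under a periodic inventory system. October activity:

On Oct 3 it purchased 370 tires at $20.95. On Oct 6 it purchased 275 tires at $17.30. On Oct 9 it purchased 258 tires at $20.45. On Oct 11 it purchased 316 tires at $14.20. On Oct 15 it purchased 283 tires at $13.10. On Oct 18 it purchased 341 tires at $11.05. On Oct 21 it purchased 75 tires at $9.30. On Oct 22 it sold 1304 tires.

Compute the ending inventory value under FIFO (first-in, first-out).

Oct 22, 1304 sold [FIFO — oldest first]: 370 @ $20.95 + 275 @ $17.30 + 258 @ $20.45 + 316 @ $14.20 + 85 @ $13.10 = $23,385.80
Ending inventory: 198 @ $13.10 + 341 @ $11.05 + 75 @ $9.30 = $7,059.35

Ending inventory = $7,059.35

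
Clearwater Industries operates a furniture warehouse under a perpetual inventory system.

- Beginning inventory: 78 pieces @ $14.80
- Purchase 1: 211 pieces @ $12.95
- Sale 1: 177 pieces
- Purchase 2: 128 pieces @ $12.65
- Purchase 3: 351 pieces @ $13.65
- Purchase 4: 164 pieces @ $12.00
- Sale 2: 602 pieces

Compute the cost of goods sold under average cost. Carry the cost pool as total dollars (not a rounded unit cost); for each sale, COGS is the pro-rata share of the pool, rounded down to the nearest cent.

After Beginning: 78 on hand, pool $1,154.40 (≈ $14.8000 each)
After Purchase 1: 289 on hand, pool $3,886.85 (≈ $13.4493 each)
Sale 1, sell 177: 177/289 × $3,886.85 → $2,380.52
After Purchase 2: 240 on hand, pool $3,125.53 (≈ $13.0230 each)
After Purchase 3: 591 on hand, pool $7,916.68 (≈ $13.3954 each)
After Purchase 4: 755 on hand, pool $9,884.68 (≈ $13.0923 each)
Sale 2, sell 602: 602/755 × $9,884.68 → $7,881.55
Total COGS = $2,380.52 + $7,881.55 = $10,262.07
Ending inventory (cost pool remaining) = $2,003.13

COGS = $10,262.07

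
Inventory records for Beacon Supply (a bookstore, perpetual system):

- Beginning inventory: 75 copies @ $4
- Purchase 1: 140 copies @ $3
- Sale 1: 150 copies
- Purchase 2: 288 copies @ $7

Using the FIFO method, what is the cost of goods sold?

Sale 1 (150) [FIFO — oldest first]: 75 @ $4 + 75 @ $3 = $525
Ending inventory: 65 @ $3 + 288 @ $7 = $2,211

COGS = $525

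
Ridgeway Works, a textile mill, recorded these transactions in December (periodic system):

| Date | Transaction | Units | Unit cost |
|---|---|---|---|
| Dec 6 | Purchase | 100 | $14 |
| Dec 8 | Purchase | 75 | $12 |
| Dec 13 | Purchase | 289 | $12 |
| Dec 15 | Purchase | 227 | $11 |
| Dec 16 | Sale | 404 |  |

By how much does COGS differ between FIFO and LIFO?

FIFO COGS: 100 @ $14 + 75 @ $12 + 229 @ $12 = $5,048
LIFO COGS: 227 @ $11 + 177 @ $12 = $4,621
Difference = |$5,048 − $4,621| = $427

$427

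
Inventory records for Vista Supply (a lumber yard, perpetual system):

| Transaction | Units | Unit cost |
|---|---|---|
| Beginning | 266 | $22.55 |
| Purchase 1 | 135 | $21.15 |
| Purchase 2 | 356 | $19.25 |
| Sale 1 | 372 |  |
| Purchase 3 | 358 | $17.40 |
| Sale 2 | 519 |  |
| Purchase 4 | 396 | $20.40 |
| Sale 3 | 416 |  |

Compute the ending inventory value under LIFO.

Sale 1 (372) [LIFO — newest first]: 356 @ $19.25 + 16 @ $21.15 = $7,191.40
Sale 2 (519) [LIFO — newest first]: 358 @ $17.40 + 119 @ $21.15 + 42 @ $22.55 = $9,693.15
Sale 3 (416) [LIFO — newest first]: 396 @ $20.40 + 20 @ $22.55 = $8,529.40
Total COGS = $7,191.40 + $9,693.15 + $8,529.40 = $25,413.95
Ending inventory: 204 @ $22.55 = $4,600.20
Check: goods available $30,014.15 = COGS $25,413.95 + ending $4,600.20

Ending inventory = $4,600.20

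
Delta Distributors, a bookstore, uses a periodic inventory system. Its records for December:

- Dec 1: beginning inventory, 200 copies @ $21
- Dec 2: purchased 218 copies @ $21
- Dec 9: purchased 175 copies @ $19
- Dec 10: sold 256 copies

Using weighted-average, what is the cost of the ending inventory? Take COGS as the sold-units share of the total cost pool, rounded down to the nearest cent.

Ending inventory = $6,878.10

Dec 10, sell 256: 256/593 × $12,103.00 → $5,224.90
Ending inventory (cost pool remaining) = $6,878.10
Check: goods available $12,103.00 = COGS $5,224.90 + ending $6,878.10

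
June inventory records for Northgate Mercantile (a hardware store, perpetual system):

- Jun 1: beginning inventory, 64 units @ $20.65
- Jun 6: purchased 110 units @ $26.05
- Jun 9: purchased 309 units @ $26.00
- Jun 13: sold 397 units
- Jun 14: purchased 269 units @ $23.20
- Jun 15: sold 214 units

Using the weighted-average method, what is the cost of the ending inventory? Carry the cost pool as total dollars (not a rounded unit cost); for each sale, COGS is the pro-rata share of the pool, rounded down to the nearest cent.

After Jun 1: 64 on hand, pool $1,321.60 (≈ $20.6500 each)
After Jun 6: 174 on hand, pool $4,187.10 (≈ $24.0638 each)
After Jun 9: 483 on hand, pool $12,221.10 (≈ $25.3025 each)
Jun 13, sell 397: 397/483 × $12,221.10 → $10,045.08
After Jun 14: 355 on hand, pool $8,416.82 (≈ $23.7094 each)
Jun 15, sell 214: 214/355 × $8,416.82 → $5,073.80
Total COGS = $10,045.08 + $5,073.80 = $15,118.88
Ending inventory (cost pool remaining) = $3,343.02
Check: goods available $18,461.90 = COGS $15,118.88 + ending $3,343.02

Ending inventory = $3,343.02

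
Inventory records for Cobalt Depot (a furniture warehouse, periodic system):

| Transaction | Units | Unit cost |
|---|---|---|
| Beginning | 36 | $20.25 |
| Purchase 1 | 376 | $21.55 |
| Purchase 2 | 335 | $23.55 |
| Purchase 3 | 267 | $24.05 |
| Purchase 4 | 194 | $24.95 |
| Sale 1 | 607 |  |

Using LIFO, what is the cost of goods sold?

COGS = $14,699.95

Sale 1 (607) [LIFO — newest first]: 194 @ $24.95 + 267 @ $24.05 + 146 @ $23.55 = $14,699.95
Ending inventory: 36 @ $20.25 + 376 @ $21.55 + 189 @ $23.55 = $13,282.75
Check: goods available $27,982.70 = COGS $14,699.95 + ending $13,282.75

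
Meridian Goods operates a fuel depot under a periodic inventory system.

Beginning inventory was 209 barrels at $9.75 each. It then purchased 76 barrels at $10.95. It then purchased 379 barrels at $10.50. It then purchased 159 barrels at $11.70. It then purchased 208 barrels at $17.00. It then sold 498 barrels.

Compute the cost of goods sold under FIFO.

Sale 1 (498) [FIFO — oldest first]: 209 @ $9.75 + 76 @ $10.95 + 213 @ $10.50 = $5,106.45
Ending inventory: 166 @ $10.50 + 159 @ $11.70 + 208 @ $17.00 = $7,139.30
Check: goods available $12,245.75 = COGS $5,106.45 + ending $7,139.30

COGS = $5,106.45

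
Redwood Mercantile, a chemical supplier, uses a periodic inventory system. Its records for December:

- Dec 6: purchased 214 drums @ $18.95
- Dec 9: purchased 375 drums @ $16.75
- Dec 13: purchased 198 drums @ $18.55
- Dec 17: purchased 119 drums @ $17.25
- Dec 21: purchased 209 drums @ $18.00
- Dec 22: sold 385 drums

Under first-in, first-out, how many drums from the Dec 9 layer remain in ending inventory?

Dec 22, 385 sold [FIFO — oldest first]: 214 @ $18.95 + 171 @ $16.75 = $6,919.55
Ending inventory: 204 @ $16.75 + 198 @ $18.55 + 119 @ $17.25 + 209 @ $18.00 = $12,904.65
Check: goods available $19,824.20 = COGS $6,919.55 + ending $12,904.65

204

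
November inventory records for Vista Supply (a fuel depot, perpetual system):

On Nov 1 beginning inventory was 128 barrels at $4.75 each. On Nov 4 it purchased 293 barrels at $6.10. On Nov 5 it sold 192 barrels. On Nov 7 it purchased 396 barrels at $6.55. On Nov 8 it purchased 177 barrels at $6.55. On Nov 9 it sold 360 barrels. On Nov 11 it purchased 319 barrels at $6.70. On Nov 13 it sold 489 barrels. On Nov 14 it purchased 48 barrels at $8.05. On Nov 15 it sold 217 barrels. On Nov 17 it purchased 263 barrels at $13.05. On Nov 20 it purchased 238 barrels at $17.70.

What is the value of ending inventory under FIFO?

Nov 5, 192 sold [FIFO — oldest first]: 128 @ $4.75 + 64 @ $6.10 = $998.40
Nov 9, 360 sold [FIFO — oldest first]: 229 @ $6.10 + 131 @ $6.55 = $2,254.95
Nov 13, 489 sold [FIFO — oldest first]: 265 @ $6.55 + 177 @ $6.55 + 47 @ $6.70 = $3,210.00
Nov 15, 217 sold [FIFO — oldest first]: 217 @ $6.70 = $1,453.90
Total COGS = $998.40 + $2,254.95 + $3,210.00 + $1,453.90 = $7,917.25
Ending inventory: 55 @ $6.70 + 48 @ $8.05 + 263 @ $13.05 + 238 @ $17.70 = $8,399.65

Ending inventory = $8,399.65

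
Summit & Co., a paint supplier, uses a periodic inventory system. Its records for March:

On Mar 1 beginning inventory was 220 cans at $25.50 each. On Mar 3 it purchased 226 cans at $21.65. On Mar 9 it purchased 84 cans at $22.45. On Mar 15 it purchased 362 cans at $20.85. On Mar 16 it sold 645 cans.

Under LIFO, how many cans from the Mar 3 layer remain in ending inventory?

27

Mar 16, 645 sold [LIFO — newest first]: 362 @ $20.85 + 84 @ $22.45 + 199 @ $21.65 = $13,741.85
Ending inventory: 220 @ $25.50 + 27 @ $21.65 = $6,194.55
Check: goods available $19,936.40 = COGS $13,741.85 + ending $6,194.55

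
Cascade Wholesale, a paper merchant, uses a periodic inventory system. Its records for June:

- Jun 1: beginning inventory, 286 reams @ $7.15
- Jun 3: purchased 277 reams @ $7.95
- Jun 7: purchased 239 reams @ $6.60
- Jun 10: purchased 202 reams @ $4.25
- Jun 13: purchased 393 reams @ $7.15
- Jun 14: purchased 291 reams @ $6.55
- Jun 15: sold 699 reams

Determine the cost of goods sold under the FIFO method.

COGS = $5,144.65

Jun 15, 699 sold [FIFO — oldest first]: 286 @ $7.15 + 277 @ $7.95 + 136 @ $6.60 = $5,144.65
Ending inventory: 103 @ $6.60 + 202 @ $4.25 + 393 @ $7.15 + 291 @ $6.55 = $6,254.30
Check: goods available $11,398.95 = COGS $5,144.65 + ending $6,254.30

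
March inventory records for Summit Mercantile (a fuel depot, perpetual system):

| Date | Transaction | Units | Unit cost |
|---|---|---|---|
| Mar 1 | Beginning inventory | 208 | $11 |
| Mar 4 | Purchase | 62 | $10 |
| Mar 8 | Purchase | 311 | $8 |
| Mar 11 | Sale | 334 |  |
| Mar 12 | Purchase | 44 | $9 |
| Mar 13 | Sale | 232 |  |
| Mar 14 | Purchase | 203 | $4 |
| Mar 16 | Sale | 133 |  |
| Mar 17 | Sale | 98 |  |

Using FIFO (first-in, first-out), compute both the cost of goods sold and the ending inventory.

COGS = $6,480; ending inventory = $124

Mar 11, 334 sold [FIFO — oldest first]: 208 @ $11 + 62 @ $10 + 64 @ $8 = $3,420
Mar 13, 232 sold [FIFO — oldest first]: 232 @ $8 = $1,856
Mar 16, 133 sold [FIFO — oldest first]: 15 @ $8 + 44 @ $9 + 74 @ $4 = $812
Mar 17, 98 sold [FIFO — oldest first]: 98 @ $4 = $392
Total COGS = $3,420 + $1,856 + $812 + $392 = $6,480
Ending inventory: 31 @ $4 = $124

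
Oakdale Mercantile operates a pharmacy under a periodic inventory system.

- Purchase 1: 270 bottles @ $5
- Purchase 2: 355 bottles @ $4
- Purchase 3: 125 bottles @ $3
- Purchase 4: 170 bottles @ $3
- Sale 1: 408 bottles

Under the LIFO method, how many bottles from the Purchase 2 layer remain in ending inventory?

242

Sale 1 (408) [LIFO — newest first]: 170 @ $3 + 125 @ $3 + 113 @ $4 = $1,337
Ending inventory: 270 @ $5 + 242 @ $4 = $2,318
Check: goods available $3,655 = COGS $1,337 + ending $2,318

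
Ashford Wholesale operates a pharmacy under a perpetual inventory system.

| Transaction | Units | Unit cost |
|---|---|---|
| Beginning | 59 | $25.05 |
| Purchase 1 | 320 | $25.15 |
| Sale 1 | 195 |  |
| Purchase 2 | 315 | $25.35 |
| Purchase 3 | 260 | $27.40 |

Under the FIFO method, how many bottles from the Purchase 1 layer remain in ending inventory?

184

Sale 1 (195) [FIFO — oldest first]: 59 @ $25.05 + 136 @ $25.15 = $4,898.35
Ending inventory: 184 @ $25.15 + 315 @ $25.35 + 260 @ $27.40 = $19,736.85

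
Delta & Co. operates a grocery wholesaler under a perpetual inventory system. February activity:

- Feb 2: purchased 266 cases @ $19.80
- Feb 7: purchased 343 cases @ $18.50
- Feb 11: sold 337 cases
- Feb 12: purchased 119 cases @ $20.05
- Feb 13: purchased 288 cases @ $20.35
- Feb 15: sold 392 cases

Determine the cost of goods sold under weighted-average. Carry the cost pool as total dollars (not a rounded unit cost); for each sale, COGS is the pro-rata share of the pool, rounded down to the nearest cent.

After Feb 2: 266 on hand, pool $5,266.80 (≈ $19.8000 each)
After Feb 7: 609 on hand, pool $11,612.30 (≈ $19.0678 each)
Feb 11, sell 337: 337/609 × $11,612.30 → $6,425.85
After Feb 12: 391 on hand, pool $7,572.40 (≈ $19.3668 each)
After Feb 13: 679 on hand, pool $13,433.20 (≈ $19.7838 each)
Feb 15, sell 392: 392/679 × $13,433.20 → $7,755.24
Total COGS = $6,425.85 + $7,755.24 = $14,181.09
Ending inventory (cost pool remaining) = $5,677.96

COGS = $14,181.09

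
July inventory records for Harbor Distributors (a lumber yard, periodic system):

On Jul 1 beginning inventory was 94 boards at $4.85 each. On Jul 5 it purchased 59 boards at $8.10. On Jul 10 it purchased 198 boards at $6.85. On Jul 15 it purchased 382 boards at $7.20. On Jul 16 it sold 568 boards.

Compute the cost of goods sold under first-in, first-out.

Jul 16, 568 sold [FIFO — oldest first]: 94 @ $4.85 + 59 @ $8.10 + 198 @ $6.85 + 217 @ $7.20 = $3,852.50
Ending inventory: 165 @ $7.20 = $1,188.00
Check: goods available $5,040.50 = COGS $3,852.50 + ending $1,188.00

COGS = $3,852.50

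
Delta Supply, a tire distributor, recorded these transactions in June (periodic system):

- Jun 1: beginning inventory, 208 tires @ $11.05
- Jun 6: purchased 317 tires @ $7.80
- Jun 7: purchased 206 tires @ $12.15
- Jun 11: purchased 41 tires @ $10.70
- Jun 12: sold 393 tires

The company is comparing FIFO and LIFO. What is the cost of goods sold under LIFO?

FIFO COGS: 208 @ $11.05 + 185 @ $7.80 = $3,741.40
LIFO COGS: 41 @ $10.70 + 206 @ $12.15 + 146 @ $7.80 = $4,080.40

COGS = $4,080.40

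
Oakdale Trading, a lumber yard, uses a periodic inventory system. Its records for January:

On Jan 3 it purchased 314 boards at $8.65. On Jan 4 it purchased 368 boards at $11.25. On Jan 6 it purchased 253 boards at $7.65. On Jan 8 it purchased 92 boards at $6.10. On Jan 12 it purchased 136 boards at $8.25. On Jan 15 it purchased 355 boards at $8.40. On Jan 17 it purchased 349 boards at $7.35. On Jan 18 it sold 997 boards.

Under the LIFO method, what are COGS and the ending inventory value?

Jan 18, 997 sold [LIFO — newest first]: 349 @ $7.35 + 355 @ $8.40 + 136 @ $8.25 + 92 @ $6.10 + 65 @ $7.65 = $7,727.60
Ending inventory: 314 @ $8.65 + 368 @ $11.25 + 188 @ $7.65 = $8,294.30
Check: goods available $16,021.90 = COGS $7,727.60 + ending $8,294.30

COGS = $7,727.60; ending inventory = $8,294.30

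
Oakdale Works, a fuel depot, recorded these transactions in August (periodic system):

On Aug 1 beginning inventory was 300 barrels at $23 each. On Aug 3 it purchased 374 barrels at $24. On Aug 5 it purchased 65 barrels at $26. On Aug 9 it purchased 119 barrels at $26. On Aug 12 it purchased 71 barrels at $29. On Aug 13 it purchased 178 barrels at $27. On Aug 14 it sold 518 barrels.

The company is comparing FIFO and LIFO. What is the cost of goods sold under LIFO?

FIFO COGS: 300 @ $23 + 218 @ $24 = $12,132
LIFO COGS: 178 @ $27 + 71 @ $29 + 119 @ $26 + 65 @ $26 + 85 @ $24 = $13,689

COGS = $13,689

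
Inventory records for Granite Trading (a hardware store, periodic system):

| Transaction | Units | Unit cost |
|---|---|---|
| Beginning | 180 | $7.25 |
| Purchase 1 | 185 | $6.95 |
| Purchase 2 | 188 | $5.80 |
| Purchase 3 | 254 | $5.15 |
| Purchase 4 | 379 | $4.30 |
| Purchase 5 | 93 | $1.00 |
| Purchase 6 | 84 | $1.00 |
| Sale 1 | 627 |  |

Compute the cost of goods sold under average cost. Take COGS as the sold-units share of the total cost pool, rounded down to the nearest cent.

COGS = $3,126.23

Sale 1, sell 627: 627/1363 × $6,795.95 → $3,126.23
Ending inventory (cost pool remaining) = $3,669.72
Check: goods available $6,795.95 = COGS $3,126.23 + ending $3,669.72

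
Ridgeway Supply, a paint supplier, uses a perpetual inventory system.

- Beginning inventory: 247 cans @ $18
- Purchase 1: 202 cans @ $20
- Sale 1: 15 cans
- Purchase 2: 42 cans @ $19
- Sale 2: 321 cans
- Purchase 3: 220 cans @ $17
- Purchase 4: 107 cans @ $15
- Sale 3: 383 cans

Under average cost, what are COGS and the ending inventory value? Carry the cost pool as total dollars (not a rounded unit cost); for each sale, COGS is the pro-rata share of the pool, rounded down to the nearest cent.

After Beginning: 247 on hand, pool $4,446.00 (≈ $18.0000 each)
After Purchase 1: 449 on hand, pool $8,486.00 (≈ $18.8998 each)
Sale 1, sell 15: 15/449 × $8,486.00 → $283.49
After Purchase 2: 476 on hand, pool $9,000.51 (≈ $18.9086 each)
Sale 2, sell 321: 321/476 × $9,000.51 → $6,069.67
After Purchase 3: 375 on hand, pool $6,670.84 (≈ $17.7889 each)
After Purchase 4: 482 on hand, pool $8,275.84 (≈ $17.1698 each)
Sale 3, sell 383: 383/482 × $8,275.84 → $6,576.03
Total COGS = $283.49 + $6,069.67 + $6,576.03 = $12,929.19
Ending inventory (cost pool remaining) = $1,699.81
Check: goods available $14,629.00 = COGS $12,929.19 + ending $1,699.81

COGS = $12,929.19; ending inventory = $1,699.81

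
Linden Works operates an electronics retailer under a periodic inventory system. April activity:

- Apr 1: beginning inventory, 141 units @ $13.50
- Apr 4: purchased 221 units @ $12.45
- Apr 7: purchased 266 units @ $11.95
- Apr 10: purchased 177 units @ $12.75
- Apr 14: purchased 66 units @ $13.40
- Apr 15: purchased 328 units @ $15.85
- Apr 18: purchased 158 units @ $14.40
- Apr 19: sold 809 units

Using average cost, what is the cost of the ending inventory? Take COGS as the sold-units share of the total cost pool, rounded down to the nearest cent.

Apr 19, sell 809: 809/1357 × $18,448.80 → $10,998.58
Ending inventory (cost pool remaining) = $7,450.22

Ending inventory = $7,450.22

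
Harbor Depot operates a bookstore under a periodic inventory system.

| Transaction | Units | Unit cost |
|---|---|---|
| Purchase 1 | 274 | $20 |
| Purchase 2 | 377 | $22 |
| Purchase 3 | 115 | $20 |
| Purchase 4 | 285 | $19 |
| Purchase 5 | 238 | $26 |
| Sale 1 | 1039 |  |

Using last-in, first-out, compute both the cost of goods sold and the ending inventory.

Sale 1 (1039) [LIFO — newest first]: 238 @ $26 + 285 @ $19 + 115 @ $20 + 377 @ $22 + 24 @ $20 = $22,677
Ending inventory: 250 @ $20 = $5,000

COGS = $22,677; ending inventory = $5,000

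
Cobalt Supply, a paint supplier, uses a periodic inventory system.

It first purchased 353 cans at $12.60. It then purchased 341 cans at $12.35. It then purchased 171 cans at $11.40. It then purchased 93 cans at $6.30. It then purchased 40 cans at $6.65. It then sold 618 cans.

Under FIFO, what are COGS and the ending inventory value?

COGS = $7,720.55; ending inventory = $3,739.90

Sale 1 (618) [FIFO — oldest first]: 353 @ $12.60 + 265 @ $12.35 = $7,720.55
Ending inventory: 76 @ $12.35 + 171 @ $11.40 + 93 @ $6.30 + 40 @ $6.65 = $3,739.90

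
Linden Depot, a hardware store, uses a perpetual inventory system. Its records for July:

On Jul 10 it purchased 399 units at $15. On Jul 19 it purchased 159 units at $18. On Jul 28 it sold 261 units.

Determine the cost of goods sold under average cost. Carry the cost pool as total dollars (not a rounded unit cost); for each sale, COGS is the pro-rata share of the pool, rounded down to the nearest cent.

COGS = $4,138.11

After Jul 10: 399 on hand, pool $5,985.00 (≈ $15.0000 each)
After Jul 19: 558 on hand, pool $8,847.00 (≈ $15.8548 each)
Jul 28, sell 261: 261/558 × $8,847.00 → $4,138.11
Ending inventory (cost pool remaining) = $4,708.89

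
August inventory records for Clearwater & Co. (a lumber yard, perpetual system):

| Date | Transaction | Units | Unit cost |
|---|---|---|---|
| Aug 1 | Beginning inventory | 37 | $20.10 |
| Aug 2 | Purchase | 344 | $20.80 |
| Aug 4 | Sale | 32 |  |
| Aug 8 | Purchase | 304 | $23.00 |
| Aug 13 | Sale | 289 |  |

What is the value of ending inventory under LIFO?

Ending inventory = $7,578.30

Aug 4, 32 sold [LIFO — newest first]: 32 @ $20.80 = $665.60
Aug 13, 289 sold [LIFO — newest first]: 289 @ $23.00 = $6,647.00
Total COGS = $665.60 + $6,647.00 = $7,312.60
Ending inventory: 37 @ $20.10 + 312 @ $20.80 + 15 @ $23.00 = $7,578.30
Check: goods available $14,890.90 = COGS $7,312.60 + ending $7,578.30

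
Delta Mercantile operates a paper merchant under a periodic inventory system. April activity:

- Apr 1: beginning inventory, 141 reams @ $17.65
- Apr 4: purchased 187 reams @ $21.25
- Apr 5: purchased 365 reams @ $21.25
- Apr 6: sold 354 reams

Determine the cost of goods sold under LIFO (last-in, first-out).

COGS = $7,522.50

Apr 6, 354 sold [LIFO — newest first]: 354 @ $21.25 = $7,522.50
Ending inventory: 141 @ $17.65 + 187 @ $21.25 + 11 @ $21.25 = $6,696.15
Check: goods available $14,218.65 = COGS $7,522.50 + ending $6,696.15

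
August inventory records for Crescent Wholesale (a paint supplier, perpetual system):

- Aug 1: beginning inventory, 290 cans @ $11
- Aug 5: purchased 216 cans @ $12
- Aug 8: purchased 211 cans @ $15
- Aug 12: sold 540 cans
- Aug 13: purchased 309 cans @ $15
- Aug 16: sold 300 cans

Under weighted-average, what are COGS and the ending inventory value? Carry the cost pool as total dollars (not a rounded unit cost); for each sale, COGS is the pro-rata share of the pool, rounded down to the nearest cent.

COGS = $10,962.81; ending inventory = $2,619.19

After Aug 1: 290 on hand, pool $3,190.00 (≈ $11.0000 each)
After Aug 5: 506 on hand, pool $5,782.00 (≈ $11.4269 each)
After Aug 8: 717 on hand, pool $8,947.00 (≈ $12.4784 each)
Aug 12, sell 540: 540/717 × $8,947.00 → $6,738.32
After Aug 13: 486 on hand, pool $6,843.68 (≈ $14.0816 each)
Aug 16, sell 300: 300/486 × $6,843.68 → $4,224.49
Total COGS = $6,738.32 + $4,224.49 = $10,962.81
Ending inventory (cost pool remaining) = $2,619.19
Check: goods available $13,582.00 = COGS $10,962.81 + ending $2,619.19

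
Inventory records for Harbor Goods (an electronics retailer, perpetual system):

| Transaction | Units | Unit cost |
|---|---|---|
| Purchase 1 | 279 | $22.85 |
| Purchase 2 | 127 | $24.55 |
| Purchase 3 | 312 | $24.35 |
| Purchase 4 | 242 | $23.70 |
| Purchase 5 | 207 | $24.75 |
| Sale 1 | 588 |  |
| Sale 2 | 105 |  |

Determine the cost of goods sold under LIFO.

COGS = $16,800.05

Sale 1 (588) [LIFO — newest first]: 207 @ $24.75 + 242 @ $23.70 + 139 @ $24.35 = $14,243.30
Sale 2 (105) [LIFO — newest first]: 105 @ $24.35 = $2,556.75
Total COGS = $14,243.30 + $2,556.75 = $16,800.05
Ending inventory: 279 @ $22.85 + 127 @ $24.55 + 68 @ $24.35 = $11,148.80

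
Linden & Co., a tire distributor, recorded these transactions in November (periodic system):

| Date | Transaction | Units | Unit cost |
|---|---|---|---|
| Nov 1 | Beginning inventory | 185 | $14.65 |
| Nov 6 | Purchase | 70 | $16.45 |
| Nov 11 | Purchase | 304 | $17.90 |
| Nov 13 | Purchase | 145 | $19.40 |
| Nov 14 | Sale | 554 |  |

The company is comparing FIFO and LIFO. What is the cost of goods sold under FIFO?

FIFO COGS: 185 @ $14.65 + 70 @ $16.45 + 299 @ $17.90 = $9,213.85
LIFO COGS: 145 @ $19.40 + 304 @ $17.90 + 70 @ $16.45 + 35 @ $14.65 = $9,918.85

COGS = $9,213.85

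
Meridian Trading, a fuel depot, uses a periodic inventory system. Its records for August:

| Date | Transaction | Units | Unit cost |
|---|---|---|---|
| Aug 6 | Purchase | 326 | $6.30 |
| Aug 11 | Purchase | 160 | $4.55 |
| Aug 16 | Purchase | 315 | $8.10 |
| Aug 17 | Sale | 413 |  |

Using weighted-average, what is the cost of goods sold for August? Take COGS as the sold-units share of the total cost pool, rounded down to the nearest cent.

Aug 17, sell 413: 413/801 × $5,333.30 → $2,749.87
Ending inventory (cost pool remaining) = $2,583.43

COGS = $2,749.87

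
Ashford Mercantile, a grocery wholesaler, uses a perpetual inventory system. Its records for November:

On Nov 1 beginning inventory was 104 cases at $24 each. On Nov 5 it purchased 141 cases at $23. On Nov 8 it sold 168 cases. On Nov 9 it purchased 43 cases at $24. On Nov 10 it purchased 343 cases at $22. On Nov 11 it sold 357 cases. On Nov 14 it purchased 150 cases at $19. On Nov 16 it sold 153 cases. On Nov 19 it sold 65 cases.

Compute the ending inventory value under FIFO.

Ending inventory = $722

Nov 8, 168 sold [FIFO — oldest first]: 104 @ $24 + 64 @ $23 = $3,968
Nov 11, 357 sold [FIFO — oldest first]: 77 @ $23 + 43 @ $24 + 237 @ $22 = $8,017
Nov 16, 153 sold [FIFO — oldest first]: 106 @ $22 + 47 @ $19 = $3,225
Nov 19, 65 sold [FIFO — oldest first]: 65 @ $19 = $1,235
Total COGS = $3,968 + $8,017 + $3,225 + $1,235 = $16,445
Ending inventory: 38 @ $19 = $722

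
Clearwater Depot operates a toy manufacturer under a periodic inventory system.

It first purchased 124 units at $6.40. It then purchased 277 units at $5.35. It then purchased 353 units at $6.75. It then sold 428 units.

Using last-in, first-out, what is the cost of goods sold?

Sale 1 (428) [LIFO — newest first]: 353 @ $6.75 + 75 @ $5.35 = $2,784.00
Ending inventory: 124 @ $6.40 + 202 @ $5.35 = $1,874.30
Check: goods available $4,658.30 = COGS $2,784.00 + ending $1,874.30

COGS = $2,784.00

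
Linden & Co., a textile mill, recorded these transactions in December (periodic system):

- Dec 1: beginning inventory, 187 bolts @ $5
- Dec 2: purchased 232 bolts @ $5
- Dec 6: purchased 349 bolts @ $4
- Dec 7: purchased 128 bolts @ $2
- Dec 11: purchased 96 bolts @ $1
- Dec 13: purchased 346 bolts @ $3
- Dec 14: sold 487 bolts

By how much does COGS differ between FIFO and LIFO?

$1,143

FIFO COGS: 187 @ $5 + 232 @ $5 + 68 @ $4 = $2,367
LIFO COGS: 346 @ $3 + 96 @ $1 + 45 @ $2 = $1,224
Difference = |$2,367 − $1,224| = $1,143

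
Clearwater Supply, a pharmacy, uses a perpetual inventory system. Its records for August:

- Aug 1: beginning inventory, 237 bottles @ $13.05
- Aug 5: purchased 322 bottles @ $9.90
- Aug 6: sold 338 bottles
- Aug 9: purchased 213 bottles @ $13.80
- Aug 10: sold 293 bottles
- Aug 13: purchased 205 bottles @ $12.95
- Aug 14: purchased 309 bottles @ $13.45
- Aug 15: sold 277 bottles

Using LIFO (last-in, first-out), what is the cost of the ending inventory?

Aug 6, 338 sold [LIFO — newest first]: 322 @ $9.90 + 16 @ $13.05 = $3,396.60
Aug 10, 293 sold [LIFO — newest first]: 213 @ $13.80 + 80 @ $13.05 = $3,983.40
Aug 15, 277 sold [LIFO — newest first]: 277 @ $13.45 = $3,725.65
Total COGS = $3,396.60 + $3,983.40 + $3,725.65 = $11,105.65
Ending inventory: 141 @ $13.05 + 205 @ $12.95 + 32 @ $13.45 = $4,925.20
Check: goods available $16,030.85 = COGS $11,105.65 + ending $4,925.20

Ending inventory = $4,925.20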